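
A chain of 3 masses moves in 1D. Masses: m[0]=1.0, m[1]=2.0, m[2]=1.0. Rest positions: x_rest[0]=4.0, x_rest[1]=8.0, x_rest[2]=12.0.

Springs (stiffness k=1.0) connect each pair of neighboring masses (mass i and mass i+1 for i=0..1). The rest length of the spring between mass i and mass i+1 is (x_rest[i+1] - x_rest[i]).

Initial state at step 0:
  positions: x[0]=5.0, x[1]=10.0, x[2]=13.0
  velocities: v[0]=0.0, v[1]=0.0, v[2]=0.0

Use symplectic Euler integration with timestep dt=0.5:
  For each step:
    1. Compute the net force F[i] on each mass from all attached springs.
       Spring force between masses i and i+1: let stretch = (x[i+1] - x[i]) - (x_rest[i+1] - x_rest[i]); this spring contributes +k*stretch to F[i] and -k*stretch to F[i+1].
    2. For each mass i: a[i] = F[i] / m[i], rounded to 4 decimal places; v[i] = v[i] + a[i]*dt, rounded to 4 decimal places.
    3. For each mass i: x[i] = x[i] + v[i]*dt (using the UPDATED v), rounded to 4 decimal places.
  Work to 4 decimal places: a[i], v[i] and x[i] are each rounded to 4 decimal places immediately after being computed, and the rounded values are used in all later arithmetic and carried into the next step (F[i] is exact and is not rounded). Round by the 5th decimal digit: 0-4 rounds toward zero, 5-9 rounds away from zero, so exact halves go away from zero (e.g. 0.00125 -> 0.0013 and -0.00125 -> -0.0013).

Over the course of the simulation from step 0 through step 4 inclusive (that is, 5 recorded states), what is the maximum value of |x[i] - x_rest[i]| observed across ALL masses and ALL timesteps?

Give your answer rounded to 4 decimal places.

Step 0: x=[5.0000 10.0000 13.0000] v=[0.0000 0.0000 0.0000]
Step 1: x=[5.2500 9.7500 13.2500] v=[0.5000 -0.5000 0.5000]
Step 2: x=[5.6250 9.3750 13.6250] v=[0.7500 -0.7500 0.7500]
Step 3: x=[5.9375 9.0625 13.9375] v=[0.6250 -0.6250 0.6250]
Step 4: x=[6.0313 8.9688 14.0313] v=[0.1875 -0.1875 0.1875]
Max displacement = 2.0313

Answer: 2.0313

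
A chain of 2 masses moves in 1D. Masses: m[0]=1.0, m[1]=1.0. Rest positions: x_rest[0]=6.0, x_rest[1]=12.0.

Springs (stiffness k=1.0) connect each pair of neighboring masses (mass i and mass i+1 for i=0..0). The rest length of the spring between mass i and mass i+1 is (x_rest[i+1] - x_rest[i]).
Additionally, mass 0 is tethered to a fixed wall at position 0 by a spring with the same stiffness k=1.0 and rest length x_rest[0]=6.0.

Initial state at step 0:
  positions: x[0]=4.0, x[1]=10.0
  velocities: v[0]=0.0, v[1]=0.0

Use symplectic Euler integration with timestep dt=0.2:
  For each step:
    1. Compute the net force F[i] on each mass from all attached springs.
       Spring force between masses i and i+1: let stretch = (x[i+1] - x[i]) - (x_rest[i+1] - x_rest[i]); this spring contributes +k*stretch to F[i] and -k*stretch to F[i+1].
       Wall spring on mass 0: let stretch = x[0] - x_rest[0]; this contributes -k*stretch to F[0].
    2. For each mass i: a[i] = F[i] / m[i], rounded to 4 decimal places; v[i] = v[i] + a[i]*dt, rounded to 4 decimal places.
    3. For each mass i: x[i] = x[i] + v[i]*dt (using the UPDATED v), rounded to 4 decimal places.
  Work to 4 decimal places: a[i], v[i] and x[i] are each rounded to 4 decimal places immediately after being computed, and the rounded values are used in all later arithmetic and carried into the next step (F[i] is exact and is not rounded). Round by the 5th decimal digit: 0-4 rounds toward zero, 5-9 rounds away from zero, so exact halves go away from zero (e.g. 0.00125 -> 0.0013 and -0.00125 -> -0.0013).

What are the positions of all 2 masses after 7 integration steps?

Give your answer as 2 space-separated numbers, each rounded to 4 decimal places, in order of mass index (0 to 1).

Answer: 5.5574 10.3290

Derivation:
Step 0: x=[4.0000 10.0000] v=[0.0000 0.0000]
Step 1: x=[4.0800 10.0000] v=[0.4000 0.0000]
Step 2: x=[4.2336 10.0032] v=[0.7680 0.0160]
Step 3: x=[4.4486 10.0156] v=[1.0752 0.0621]
Step 4: x=[4.7084 10.0453] v=[1.2989 0.1487]
Step 5: x=[4.9933 10.1016] v=[1.4246 0.2813]
Step 6: x=[5.2828 10.1935] v=[1.4476 0.4596]
Step 7: x=[5.5574 10.3290] v=[1.3732 0.6775]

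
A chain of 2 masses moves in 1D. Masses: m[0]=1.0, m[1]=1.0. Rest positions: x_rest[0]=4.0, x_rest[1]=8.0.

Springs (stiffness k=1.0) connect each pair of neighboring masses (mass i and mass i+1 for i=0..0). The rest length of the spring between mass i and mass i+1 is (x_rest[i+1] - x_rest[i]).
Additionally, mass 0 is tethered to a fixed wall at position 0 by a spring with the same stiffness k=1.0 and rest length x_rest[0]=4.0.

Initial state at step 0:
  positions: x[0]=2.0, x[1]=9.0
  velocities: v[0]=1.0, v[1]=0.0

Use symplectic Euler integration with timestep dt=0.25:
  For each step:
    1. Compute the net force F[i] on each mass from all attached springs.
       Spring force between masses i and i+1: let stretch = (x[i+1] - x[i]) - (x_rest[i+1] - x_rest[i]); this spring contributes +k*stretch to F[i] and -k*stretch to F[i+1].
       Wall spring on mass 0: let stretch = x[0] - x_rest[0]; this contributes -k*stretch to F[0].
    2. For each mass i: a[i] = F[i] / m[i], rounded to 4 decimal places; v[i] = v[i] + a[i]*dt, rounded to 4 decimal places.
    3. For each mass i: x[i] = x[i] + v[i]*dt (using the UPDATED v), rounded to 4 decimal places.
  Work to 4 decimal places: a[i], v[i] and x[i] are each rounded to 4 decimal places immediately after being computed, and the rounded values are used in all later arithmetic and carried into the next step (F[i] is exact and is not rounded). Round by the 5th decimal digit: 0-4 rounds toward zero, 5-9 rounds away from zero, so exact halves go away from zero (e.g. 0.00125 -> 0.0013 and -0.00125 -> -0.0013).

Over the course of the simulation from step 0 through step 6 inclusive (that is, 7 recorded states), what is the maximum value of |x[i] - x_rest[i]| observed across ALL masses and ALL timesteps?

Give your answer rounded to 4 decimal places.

Step 0: x=[2.0000 9.0000] v=[1.0000 0.0000]
Step 1: x=[2.5625 8.8125] v=[2.2500 -0.7500]
Step 2: x=[3.3555 8.4844] v=[3.1719 -1.3125]
Step 3: x=[4.2593 8.0857] v=[3.6153 -1.5947]
Step 4: x=[5.1361 7.6979] v=[3.5071 -1.5513]
Step 5: x=[5.8520 7.4000] v=[2.8635 -1.1918]
Step 6: x=[6.2989 7.2553] v=[1.7875 -0.5788]
Max displacement = 2.2989

Answer: 2.2989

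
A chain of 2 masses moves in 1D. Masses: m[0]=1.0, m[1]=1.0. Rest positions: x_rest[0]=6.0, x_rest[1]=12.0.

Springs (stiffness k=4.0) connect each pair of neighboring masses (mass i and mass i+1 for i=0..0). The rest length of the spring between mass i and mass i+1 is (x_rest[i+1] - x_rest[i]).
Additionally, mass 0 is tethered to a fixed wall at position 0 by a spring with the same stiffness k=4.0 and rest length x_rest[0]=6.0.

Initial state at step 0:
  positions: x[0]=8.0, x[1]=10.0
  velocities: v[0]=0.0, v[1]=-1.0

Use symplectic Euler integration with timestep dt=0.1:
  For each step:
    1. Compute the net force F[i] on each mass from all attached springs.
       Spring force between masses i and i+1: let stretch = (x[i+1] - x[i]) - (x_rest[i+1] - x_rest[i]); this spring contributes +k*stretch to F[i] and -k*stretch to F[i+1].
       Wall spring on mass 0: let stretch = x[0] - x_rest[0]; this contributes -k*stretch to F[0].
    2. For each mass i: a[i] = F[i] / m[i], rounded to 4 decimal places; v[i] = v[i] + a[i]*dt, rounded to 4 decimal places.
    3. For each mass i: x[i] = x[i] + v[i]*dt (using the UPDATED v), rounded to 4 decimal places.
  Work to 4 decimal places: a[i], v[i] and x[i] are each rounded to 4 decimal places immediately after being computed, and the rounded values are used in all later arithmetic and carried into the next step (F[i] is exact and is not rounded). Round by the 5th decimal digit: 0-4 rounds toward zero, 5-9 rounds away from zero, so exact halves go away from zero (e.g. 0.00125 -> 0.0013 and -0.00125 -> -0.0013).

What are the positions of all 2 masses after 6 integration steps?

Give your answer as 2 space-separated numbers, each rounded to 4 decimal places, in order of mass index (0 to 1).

Answer: 4.4236 11.8953

Derivation:
Step 0: x=[8.0000 10.0000] v=[0.0000 -1.0000]
Step 1: x=[7.7600 10.0600] v=[-2.4000 0.6000]
Step 2: x=[7.3016 10.2680] v=[-4.5840 2.0800]
Step 3: x=[6.6698 10.5973] v=[-6.3181 3.2934]
Step 4: x=[5.9283 11.0095] v=[-7.4150 4.1224]
Step 5: x=[5.1529 11.4585] v=[-7.7538 4.4899]
Step 6: x=[4.4236 11.8953] v=[-7.2927 4.3677]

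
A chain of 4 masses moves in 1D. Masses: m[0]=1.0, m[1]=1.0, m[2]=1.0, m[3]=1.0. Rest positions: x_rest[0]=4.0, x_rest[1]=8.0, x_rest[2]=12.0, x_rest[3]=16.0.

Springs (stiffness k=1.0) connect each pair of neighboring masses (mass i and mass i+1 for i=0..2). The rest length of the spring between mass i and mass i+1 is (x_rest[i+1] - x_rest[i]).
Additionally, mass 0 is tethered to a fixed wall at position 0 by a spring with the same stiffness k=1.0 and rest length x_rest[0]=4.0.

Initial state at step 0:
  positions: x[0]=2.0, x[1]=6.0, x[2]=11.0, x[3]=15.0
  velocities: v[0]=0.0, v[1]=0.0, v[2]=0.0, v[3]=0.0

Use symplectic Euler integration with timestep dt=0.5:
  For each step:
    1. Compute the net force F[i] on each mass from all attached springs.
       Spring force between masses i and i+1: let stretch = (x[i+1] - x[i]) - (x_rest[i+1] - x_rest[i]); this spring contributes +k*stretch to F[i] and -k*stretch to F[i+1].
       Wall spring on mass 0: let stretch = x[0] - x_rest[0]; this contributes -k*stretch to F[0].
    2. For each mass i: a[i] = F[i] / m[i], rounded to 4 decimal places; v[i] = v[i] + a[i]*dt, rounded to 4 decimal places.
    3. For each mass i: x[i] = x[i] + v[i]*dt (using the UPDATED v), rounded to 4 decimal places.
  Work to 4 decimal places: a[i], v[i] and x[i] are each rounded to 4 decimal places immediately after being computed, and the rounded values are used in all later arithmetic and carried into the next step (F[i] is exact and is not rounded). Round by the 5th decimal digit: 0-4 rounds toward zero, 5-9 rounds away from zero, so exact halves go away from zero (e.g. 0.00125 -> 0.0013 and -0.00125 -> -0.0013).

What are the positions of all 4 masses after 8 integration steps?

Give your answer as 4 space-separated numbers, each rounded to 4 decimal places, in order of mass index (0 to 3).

Answer: 3.8772 8.5130 12.2401 15.1359

Derivation:
Step 0: x=[2.0000 6.0000 11.0000 15.0000] v=[0.0000 0.0000 0.0000 0.0000]
Step 1: x=[2.5000 6.2500 10.7500 15.0000] v=[1.0000 0.5000 -0.5000 0.0000]
Step 2: x=[3.3125 6.6875 10.4375 14.9375] v=[1.6250 0.8750 -0.6250 -0.1250]
Step 3: x=[4.1407 7.2188 10.3125 14.7500] v=[1.6563 1.0625 -0.2500 -0.3750]
Step 4: x=[4.7032 7.7540 10.5235 14.4531] v=[1.1250 1.0703 0.4219 -0.5938]
Step 5: x=[4.8526 8.2189 11.0245 14.1738] v=[0.2988 0.9297 1.0020 -0.5586]
Step 6: x=[4.6304 8.5436 11.6115 14.1072] v=[-0.4444 0.6494 1.1739 -0.1333]
Step 7: x=[4.2289 8.6570 12.0554 14.4167] v=[-0.8030 0.2268 0.8878 0.6189]
Step 8: x=[3.8772 8.5130 12.2401 15.1359] v=[-0.7034 -0.2881 0.3693 1.4383]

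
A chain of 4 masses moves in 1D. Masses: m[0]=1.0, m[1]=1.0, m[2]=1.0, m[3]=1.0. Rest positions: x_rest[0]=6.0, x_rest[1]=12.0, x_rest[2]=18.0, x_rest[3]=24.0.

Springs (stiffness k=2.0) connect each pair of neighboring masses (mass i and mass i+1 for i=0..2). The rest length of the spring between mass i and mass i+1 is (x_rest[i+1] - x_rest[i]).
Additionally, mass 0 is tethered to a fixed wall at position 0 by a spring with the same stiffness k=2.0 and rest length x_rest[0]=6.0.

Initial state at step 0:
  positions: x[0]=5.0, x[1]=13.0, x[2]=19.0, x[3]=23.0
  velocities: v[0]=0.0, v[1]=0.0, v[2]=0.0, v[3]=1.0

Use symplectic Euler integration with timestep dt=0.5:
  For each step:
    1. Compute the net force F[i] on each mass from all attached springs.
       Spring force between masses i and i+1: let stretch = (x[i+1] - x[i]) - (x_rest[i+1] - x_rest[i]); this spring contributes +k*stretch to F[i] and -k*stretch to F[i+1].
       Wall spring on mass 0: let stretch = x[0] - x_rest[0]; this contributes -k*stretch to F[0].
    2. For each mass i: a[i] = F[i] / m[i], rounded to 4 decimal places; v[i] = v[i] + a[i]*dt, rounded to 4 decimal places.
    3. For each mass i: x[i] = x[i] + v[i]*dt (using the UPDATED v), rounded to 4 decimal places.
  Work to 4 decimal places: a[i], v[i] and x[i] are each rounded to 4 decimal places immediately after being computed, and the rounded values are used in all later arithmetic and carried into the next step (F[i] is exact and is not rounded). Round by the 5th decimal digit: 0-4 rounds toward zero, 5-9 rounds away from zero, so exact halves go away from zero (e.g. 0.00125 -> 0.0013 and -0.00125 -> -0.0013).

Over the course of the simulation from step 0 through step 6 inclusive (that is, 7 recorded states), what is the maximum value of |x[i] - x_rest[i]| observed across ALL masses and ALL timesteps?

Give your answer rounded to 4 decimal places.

Answer: 2.0938

Derivation:
Step 0: x=[5.0000 13.0000 19.0000 23.0000] v=[0.0000 0.0000 0.0000 1.0000]
Step 1: x=[6.5000 12.0000 18.0000 24.5000] v=[3.0000 -2.0000 -2.0000 3.0000]
Step 2: x=[7.5000 11.2500 17.2500 25.7500] v=[2.0000 -1.5000 -1.5000 2.5000]
Step 3: x=[6.6250 11.6250 17.7500 25.7500] v=[-1.7500 0.7500 1.0000 0.0000]
Step 4: x=[4.9375 12.5625 19.1875 24.7500] v=[-3.3750 1.8750 2.8750 -2.0000]
Step 5: x=[4.5938 13.0000 20.0938 23.9688] v=[-0.6875 0.8750 1.8125 -1.5625]
Step 6: x=[6.1563 12.7813 19.3907 24.2501] v=[3.1249 -0.4374 -1.4063 0.5625]
Max displacement = 2.0938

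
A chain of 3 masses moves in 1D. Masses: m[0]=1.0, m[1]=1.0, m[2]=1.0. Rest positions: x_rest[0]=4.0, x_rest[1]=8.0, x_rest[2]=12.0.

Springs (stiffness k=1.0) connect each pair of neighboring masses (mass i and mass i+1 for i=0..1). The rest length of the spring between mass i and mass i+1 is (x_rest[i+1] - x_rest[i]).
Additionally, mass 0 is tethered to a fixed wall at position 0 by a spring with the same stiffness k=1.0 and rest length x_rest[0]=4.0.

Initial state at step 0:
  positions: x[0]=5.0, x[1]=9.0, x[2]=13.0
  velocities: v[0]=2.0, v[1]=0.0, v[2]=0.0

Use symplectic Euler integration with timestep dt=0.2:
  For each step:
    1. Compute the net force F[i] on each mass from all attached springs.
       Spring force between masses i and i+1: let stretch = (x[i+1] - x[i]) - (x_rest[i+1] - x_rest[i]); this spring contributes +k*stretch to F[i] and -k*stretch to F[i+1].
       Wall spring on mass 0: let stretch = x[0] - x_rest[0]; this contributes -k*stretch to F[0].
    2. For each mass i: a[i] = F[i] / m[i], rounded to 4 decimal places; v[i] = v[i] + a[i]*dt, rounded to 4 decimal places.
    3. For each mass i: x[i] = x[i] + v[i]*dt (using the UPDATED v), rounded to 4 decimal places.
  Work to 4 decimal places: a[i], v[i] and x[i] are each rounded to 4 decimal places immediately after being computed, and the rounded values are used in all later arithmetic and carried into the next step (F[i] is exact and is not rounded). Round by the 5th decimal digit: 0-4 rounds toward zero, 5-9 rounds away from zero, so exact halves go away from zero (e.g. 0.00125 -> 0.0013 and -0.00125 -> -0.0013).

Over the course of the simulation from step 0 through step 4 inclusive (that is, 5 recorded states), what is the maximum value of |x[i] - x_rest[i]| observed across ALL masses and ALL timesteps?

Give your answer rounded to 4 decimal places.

Step 0: x=[5.0000 9.0000 13.0000] v=[2.0000 0.0000 0.0000]
Step 1: x=[5.3600 9.0000 13.0000] v=[1.8000 0.0000 0.0000]
Step 2: x=[5.6512 9.0144 13.0000] v=[1.4560 0.0720 0.0000]
Step 3: x=[5.8509 9.0537 13.0006] v=[0.9984 0.1965 0.0029]
Step 4: x=[5.9447 9.1228 13.0033] v=[0.4688 0.3453 0.0135]
Max displacement = 1.9447

Answer: 1.9447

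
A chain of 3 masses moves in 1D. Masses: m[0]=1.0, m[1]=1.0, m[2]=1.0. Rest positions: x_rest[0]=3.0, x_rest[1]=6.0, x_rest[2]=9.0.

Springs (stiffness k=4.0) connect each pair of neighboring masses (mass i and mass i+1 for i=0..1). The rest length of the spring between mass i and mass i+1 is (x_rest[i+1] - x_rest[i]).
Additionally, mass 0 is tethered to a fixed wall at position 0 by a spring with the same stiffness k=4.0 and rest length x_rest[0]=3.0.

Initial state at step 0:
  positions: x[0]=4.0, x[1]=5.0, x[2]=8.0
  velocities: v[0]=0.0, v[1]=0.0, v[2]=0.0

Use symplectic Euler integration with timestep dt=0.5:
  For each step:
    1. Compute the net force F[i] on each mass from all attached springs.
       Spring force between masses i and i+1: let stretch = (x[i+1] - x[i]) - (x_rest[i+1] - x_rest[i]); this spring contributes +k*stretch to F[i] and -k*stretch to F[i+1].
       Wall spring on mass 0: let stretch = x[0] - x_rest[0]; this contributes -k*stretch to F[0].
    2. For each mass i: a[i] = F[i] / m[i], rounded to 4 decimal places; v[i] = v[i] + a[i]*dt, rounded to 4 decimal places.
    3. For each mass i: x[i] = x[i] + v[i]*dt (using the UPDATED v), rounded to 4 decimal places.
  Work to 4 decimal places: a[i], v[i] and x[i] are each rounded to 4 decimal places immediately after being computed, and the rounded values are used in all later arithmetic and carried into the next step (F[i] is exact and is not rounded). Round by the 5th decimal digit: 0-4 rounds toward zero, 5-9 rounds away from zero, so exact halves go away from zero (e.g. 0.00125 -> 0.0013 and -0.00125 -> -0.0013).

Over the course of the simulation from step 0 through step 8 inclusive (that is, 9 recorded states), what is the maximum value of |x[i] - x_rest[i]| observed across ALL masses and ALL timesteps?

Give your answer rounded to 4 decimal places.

Answer: 2.0000

Derivation:
Step 0: x=[4.0000 5.0000 8.0000] v=[0.0000 0.0000 0.0000]
Step 1: x=[1.0000 7.0000 8.0000] v=[-6.0000 4.0000 0.0000]
Step 2: x=[3.0000 4.0000 10.0000] v=[4.0000 -6.0000 4.0000]
Step 3: x=[3.0000 6.0000 9.0000] v=[0.0000 4.0000 -2.0000]
Step 4: x=[3.0000 8.0000 8.0000] v=[0.0000 4.0000 -2.0000]
Step 5: x=[5.0000 5.0000 10.0000] v=[4.0000 -6.0000 4.0000]
Step 6: x=[2.0000 7.0000 10.0000] v=[-6.0000 4.0000 0.0000]
Step 7: x=[2.0000 7.0000 10.0000] v=[0.0000 0.0000 0.0000]
Step 8: x=[5.0000 5.0000 10.0000] v=[6.0000 -4.0000 0.0000]
Max displacement = 2.0000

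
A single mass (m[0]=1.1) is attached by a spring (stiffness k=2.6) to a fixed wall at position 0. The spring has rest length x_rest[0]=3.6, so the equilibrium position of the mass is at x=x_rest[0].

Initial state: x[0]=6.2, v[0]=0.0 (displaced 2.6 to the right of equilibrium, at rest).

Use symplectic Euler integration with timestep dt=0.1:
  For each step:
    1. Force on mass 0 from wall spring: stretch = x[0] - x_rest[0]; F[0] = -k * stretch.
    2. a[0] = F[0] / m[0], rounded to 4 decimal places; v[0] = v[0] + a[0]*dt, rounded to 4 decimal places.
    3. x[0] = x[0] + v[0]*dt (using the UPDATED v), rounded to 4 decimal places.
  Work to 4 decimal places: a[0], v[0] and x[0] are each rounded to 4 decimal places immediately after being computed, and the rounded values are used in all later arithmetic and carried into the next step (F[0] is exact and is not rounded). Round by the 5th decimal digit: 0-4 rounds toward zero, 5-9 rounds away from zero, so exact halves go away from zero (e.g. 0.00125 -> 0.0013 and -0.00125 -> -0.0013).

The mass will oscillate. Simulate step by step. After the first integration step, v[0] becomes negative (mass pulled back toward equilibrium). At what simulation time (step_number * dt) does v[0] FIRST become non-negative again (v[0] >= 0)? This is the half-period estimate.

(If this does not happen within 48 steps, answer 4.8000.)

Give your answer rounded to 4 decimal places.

Answer: 2.1000

Derivation:
Step 0: x=[6.2000] v=[0.0000]
Step 1: x=[6.1385] v=[-0.6146]
Step 2: x=[6.0170] v=[-1.2146]
Step 3: x=[5.8384] v=[-1.7859]
Step 4: x=[5.6069] v=[-2.3150]
Step 5: x=[5.3280] v=[-2.7894]
Step 6: x=[5.0082] v=[-3.1978]
Step 7: x=[4.6551] v=[-3.5307]
Step 8: x=[4.2771] v=[-3.7801]
Step 9: x=[3.8831] v=[-3.9401]
Step 10: x=[3.4824] v=[-4.0070]
Step 11: x=[3.0845] v=[-3.9792]
Step 12: x=[2.6988] v=[-3.8574]
Step 13: x=[2.3344] v=[-3.6444]
Step 14: x=[1.9999] v=[-3.3453]
Step 15: x=[1.7032] v=[-2.9671]
Step 16: x=[1.4513] v=[-2.5188]
Step 17: x=[1.2502] v=[-2.0109]
Step 18: x=[1.1047] v=[-1.4555]
Step 19: x=[1.0181] v=[-0.8657]
Step 20: x=[0.9926] v=[-0.2554]
Step 21: x=[1.0287] v=[0.3609]
First v>=0 after going negative at step 21, time=2.1000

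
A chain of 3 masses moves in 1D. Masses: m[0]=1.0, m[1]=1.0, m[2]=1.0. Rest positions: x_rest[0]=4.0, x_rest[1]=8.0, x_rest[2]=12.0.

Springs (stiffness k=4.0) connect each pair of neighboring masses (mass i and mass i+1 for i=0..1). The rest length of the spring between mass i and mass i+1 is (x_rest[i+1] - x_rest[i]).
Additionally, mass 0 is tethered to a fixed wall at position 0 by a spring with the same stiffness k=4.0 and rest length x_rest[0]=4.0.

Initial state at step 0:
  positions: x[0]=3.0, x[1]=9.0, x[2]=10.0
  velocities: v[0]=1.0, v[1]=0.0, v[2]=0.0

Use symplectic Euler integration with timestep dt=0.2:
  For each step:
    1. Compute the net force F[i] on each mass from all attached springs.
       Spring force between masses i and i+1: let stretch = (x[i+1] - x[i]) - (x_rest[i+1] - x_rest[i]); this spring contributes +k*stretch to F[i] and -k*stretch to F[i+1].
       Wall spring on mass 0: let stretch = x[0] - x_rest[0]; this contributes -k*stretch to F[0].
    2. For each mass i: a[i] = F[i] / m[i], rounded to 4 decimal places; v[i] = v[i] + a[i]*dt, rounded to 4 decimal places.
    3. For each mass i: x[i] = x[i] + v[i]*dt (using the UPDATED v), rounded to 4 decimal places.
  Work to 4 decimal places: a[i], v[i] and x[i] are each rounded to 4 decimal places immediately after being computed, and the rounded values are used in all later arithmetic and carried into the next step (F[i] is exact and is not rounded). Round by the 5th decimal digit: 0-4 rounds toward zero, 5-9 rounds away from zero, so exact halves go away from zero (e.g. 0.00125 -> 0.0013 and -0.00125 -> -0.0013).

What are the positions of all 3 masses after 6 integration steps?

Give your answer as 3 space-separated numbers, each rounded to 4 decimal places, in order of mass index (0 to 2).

Step 0: x=[3.0000 9.0000 10.0000] v=[1.0000 0.0000 0.0000]
Step 1: x=[3.6800 8.2000 10.4800] v=[3.4000 -4.0000 2.4000]
Step 2: x=[4.4944 7.0416 11.2352] v=[4.0720 -5.7920 3.7760]
Step 3: x=[4.9972 6.1466 11.9594] v=[2.5142 -4.4749 3.6211]
Step 4: x=[4.8844 5.9978 12.3936] v=[-0.5640 -0.7442 2.1709]
Step 5: x=[4.1682 6.6941 12.4445] v=[-3.5808 3.4817 0.2543]
Step 6: x=[3.1893 7.9064 12.2153] v=[-4.8946 6.0613 -1.1460]

Answer: 3.1893 7.9064 12.2153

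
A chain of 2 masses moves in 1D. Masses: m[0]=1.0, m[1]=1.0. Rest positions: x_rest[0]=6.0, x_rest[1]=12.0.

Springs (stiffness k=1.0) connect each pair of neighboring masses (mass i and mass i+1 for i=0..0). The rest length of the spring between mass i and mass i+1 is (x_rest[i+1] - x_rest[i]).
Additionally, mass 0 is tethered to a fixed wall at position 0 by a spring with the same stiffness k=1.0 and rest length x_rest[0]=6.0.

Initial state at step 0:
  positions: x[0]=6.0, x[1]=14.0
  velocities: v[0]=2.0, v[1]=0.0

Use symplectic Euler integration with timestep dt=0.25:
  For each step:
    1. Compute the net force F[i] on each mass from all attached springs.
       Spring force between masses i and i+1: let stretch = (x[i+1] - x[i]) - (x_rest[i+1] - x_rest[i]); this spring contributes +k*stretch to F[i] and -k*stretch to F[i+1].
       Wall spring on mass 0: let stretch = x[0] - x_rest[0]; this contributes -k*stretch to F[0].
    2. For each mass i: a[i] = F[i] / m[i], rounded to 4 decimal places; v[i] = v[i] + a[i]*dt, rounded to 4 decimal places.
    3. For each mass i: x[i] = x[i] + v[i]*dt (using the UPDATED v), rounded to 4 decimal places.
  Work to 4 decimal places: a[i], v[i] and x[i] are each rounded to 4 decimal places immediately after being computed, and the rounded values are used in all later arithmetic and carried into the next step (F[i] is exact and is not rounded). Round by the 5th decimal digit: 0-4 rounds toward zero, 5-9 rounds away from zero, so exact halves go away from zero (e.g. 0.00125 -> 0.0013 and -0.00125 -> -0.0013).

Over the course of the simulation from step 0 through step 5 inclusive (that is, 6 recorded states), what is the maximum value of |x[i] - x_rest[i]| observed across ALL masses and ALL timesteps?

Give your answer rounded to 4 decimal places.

Answer: 2.6011

Derivation:
Step 0: x=[6.0000 14.0000] v=[2.0000 0.0000]
Step 1: x=[6.6250 13.8750] v=[2.5000 -0.5000]
Step 2: x=[7.2891 13.6719] v=[2.6563 -0.8125]
Step 3: x=[7.8965 13.4449] v=[2.4297 -0.9082]
Step 4: x=[8.3572 13.2461] v=[1.8427 -0.7953]
Step 5: x=[8.6011 13.1167] v=[0.9756 -0.5175]
Max displacement = 2.6011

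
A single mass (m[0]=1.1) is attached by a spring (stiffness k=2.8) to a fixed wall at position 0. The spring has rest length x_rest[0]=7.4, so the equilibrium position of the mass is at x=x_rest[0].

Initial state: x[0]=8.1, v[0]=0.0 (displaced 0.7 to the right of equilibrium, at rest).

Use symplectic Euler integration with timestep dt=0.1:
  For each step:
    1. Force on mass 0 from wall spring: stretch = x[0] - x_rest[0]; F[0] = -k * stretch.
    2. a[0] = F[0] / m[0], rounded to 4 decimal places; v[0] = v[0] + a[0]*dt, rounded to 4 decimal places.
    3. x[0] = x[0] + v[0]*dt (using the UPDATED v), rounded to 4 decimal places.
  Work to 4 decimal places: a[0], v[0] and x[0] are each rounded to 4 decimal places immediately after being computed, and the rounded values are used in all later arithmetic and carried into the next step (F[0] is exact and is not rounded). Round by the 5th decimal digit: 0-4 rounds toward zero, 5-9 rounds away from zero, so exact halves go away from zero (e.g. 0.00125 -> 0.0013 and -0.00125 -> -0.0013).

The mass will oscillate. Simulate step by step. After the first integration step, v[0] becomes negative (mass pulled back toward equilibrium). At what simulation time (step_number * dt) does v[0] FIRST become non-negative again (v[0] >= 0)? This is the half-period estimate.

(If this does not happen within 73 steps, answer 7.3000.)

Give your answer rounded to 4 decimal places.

Answer: 2.0000

Derivation:
Step 0: x=[8.1000] v=[0.0000]
Step 1: x=[8.0822] v=[-0.1782]
Step 2: x=[8.0470] v=[-0.3519]
Step 3: x=[7.9953] v=[-0.5166]
Step 4: x=[7.9285] v=[-0.6681]
Step 5: x=[7.8482] v=[-0.8026]
Step 6: x=[7.7565] v=[-0.9167]
Step 7: x=[7.6558] v=[-1.0075]
Step 8: x=[7.5485] v=[-1.0726]
Step 9: x=[7.4375] v=[-1.1104]
Step 10: x=[7.3255] v=[-1.1200]
Step 11: x=[7.2154] v=[-1.1010]
Step 12: x=[7.1100] v=[-1.0540]
Step 13: x=[7.0120] v=[-0.9802]
Step 14: x=[6.9239] v=[-0.8814]
Step 15: x=[6.8479] v=[-0.7602]
Step 16: x=[6.7859] v=[-0.6197]
Step 17: x=[6.7396] v=[-0.4634]
Step 18: x=[6.7101] v=[-0.2953]
Step 19: x=[6.6981] v=[-0.1197]
Step 20: x=[6.7040] v=[0.0590]
First v>=0 after going negative at step 20, time=2.0000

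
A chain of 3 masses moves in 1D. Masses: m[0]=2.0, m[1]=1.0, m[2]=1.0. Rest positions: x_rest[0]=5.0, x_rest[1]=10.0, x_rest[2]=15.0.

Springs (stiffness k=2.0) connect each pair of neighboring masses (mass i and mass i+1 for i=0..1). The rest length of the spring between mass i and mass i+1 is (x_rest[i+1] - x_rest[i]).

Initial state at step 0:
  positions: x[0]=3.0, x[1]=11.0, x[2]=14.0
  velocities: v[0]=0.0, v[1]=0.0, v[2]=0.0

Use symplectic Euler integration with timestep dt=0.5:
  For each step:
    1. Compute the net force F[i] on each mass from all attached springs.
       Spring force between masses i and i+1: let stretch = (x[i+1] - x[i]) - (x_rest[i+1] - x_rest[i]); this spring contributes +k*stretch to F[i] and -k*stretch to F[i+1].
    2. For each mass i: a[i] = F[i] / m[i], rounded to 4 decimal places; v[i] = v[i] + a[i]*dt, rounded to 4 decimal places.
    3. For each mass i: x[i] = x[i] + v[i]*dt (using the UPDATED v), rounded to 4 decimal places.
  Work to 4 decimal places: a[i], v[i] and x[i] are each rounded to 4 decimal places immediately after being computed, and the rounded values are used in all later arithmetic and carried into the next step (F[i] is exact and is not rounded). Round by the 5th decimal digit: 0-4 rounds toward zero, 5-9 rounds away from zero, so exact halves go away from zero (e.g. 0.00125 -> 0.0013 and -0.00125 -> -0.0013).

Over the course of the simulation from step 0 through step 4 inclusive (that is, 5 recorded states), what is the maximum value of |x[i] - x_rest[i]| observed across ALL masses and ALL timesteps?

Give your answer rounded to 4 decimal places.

Answer: 3.1250

Derivation:
Step 0: x=[3.0000 11.0000 14.0000] v=[0.0000 0.0000 0.0000]
Step 1: x=[3.7500 8.5000 15.0000] v=[1.5000 -5.0000 2.0000]
Step 2: x=[4.4375 6.8750 15.2500] v=[1.3750 -3.2500 0.5000]
Step 3: x=[4.4844 8.2188 13.8125] v=[0.0938 2.6875 -2.8750]
Step 4: x=[4.2149 10.4922 12.0782] v=[-0.5390 4.5468 -3.4687]
Max displacement = 3.1250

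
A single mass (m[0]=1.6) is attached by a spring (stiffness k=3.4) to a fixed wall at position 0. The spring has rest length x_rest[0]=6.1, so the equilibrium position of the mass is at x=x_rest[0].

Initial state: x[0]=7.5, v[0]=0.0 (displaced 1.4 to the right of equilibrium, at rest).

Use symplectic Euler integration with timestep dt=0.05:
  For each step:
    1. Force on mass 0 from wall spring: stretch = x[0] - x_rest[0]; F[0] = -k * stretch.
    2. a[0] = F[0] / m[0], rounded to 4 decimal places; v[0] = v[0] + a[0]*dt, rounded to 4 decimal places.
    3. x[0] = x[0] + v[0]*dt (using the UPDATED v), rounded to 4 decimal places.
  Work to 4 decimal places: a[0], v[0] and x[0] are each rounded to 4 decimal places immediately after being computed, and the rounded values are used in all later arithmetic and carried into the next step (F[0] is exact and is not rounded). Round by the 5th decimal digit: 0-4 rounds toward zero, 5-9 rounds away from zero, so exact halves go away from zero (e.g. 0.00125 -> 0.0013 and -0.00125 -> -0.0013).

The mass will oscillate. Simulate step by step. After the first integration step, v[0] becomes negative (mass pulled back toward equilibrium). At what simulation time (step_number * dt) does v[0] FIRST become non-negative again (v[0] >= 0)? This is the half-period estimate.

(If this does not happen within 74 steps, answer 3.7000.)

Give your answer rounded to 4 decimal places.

Step 0: x=[7.5000] v=[0.0000]
Step 1: x=[7.4926] v=[-0.1488]
Step 2: x=[7.4778] v=[-0.2968]
Step 3: x=[7.4556] v=[-0.4432]
Step 4: x=[7.4262] v=[-0.5872]
Step 5: x=[7.3898] v=[-0.7281]
Step 6: x=[7.3465] v=[-0.8651]
Step 7: x=[7.2966] v=[-0.9975]
Step 8: x=[7.2404] v=[-1.1246]
Step 9: x=[7.1781] v=[-1.2458]
Step 10: x=[7.1101] v=[-1.3604]
Step 11: x=[7.0367] v=[-1.4677]
Step 12: x=[6.9583] v=[-1.5672]
Step 13: x=[6.8754] v=[-1.6584]
Step 14: x=[6.7884] v=[-1.7408]
Step 15: x=[6.6977] v=[-1.8139]
Step 16: x=[6.6038] v=[-1.8774]
Step 17: x=[6.5073] v=[-1.9309]
Step 18: x=[6.4086] v=[-1.9742]
Step 19: x=[6.3083] v=[-2.0070]
Step 20: x=[6.2068] v=[-2.0291]
Step 21: x=[6.1048] v=[-2.0405]
Step 22: x=[6.0028] v=[-2.0410]
Step 23: x=[5.9013] v=[-2.0307]
Step 24: x=[5.8008] v=[-2.0096]
Step 25: x=[5.7019] v=[-1.9778]
Step 26: x=[5.6051] v=[-1.9355]
Step 27: x=[5.5110] v=[-1.8829]
Step 28: x=[5.4200] v=[-1.8203]
Step 29: x=[5.3326] v=[-1.7481]
Step 30: x=[5.2493] v=[-1.6666]
Step 31: x=[5.1705] v=[-1.5762]
Step 32: x=[5.0966] v=[-1.4774]
Step 33: x=[5.0281] v=[-1.3708]
Step 34: x=[4.9653] v=[-1.2569]
Step 35: x=[4.9085] v=[-1.1363]
Step 36: x=[4.8580] v=[-1.0097]
Step 37: x=[4.8141] v=[-0.8777]
Step 38: x=[4.7770] v=[-0.7411]
Step 39: x=[4.7470] v=[-0.6005]
Step 40: x=[4.7242] v=[-0.4567]
Step 41: x=[4.7087] v=[-0.3105]
Step 42: x=[4.7006] v=[-0.1627]
Step 43: x=[4.6999] v=[-0.0140]
Step 44: x=[4.7066] v=[0.1348]
First v>=0 after going negative at step 44, time=2.2000

Answer: 2.2000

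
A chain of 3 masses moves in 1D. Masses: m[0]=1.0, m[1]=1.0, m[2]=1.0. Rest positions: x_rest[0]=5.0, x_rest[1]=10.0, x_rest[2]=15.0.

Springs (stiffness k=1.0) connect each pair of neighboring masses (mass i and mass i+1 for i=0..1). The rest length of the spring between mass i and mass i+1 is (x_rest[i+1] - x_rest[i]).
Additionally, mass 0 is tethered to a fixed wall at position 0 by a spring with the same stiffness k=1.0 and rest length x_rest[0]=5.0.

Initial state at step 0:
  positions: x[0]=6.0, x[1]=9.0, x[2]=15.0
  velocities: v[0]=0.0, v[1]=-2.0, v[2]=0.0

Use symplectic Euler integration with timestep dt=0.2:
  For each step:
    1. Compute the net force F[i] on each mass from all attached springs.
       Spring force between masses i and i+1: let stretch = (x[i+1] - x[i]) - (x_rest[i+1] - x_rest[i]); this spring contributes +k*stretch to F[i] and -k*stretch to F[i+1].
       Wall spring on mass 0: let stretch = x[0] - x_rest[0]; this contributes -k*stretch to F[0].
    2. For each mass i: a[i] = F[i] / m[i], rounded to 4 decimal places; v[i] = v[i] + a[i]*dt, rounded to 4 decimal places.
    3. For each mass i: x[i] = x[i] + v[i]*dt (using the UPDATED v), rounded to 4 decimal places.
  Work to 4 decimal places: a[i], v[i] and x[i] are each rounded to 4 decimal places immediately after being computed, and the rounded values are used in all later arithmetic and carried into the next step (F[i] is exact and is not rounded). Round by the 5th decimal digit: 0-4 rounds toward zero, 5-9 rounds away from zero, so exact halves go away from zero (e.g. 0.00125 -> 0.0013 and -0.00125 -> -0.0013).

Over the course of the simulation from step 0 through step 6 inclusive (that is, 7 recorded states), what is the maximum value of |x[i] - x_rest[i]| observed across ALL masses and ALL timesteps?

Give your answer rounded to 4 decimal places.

Answer: 1.4337

Derivation:
Step 0: x=[6.0000 9.0000 15.0000] v=[0.0000 -2.0000 0.0000]
Step 1: x=[5.8800 8.7200 14.9600] v=[-0.6000 -1.4000 -0.2000]
Step 2: x=[5.6384 8.5760 14.8704] v=[-1.2080 -0.7200 -0.4480]
Step 3: x=[5.2888 8.5663 14.7290] v=[-1.7482 -0.0486 -0.7069]
Step 4: x=[4.8587 8.6720 14.5411] v=[-2.1505 0.5284 -0.9394]
Step 5: x=[4.3868 8.8599 14.3185] v=[-2.3596 0.9396 -1.1132]
Step 6: x=[3.9183 9.0872 14.0775] v=[-2.3423 1.1367 -1.2049]
Max displacement = 1.4337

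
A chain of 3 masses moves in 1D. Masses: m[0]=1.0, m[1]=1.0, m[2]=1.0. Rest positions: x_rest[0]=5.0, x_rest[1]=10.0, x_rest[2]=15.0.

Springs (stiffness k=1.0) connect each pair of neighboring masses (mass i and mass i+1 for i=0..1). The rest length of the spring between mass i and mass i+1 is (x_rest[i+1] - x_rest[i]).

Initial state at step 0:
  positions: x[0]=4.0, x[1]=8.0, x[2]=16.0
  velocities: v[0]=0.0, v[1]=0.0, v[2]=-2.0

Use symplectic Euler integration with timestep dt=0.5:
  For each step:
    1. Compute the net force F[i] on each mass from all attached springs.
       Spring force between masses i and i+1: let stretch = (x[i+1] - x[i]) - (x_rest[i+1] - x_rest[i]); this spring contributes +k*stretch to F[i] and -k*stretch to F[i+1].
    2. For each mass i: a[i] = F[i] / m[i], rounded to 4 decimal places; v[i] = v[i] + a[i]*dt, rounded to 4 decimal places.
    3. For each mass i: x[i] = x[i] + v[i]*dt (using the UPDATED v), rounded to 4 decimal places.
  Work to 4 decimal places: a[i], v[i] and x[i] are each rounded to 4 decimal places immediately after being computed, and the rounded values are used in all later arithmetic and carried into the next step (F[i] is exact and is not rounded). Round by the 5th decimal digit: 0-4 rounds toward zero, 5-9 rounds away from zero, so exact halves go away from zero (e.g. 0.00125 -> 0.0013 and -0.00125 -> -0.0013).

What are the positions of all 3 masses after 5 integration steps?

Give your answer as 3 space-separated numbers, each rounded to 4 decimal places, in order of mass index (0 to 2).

Step 0: x=[4.0000 8.0000 16.0000] v=[0.0000 0.0000 -2.0000]
Step 1: x=[3.7500 9.0000 14.2500] v=[-0.5000 2.0000 -3.5000]
Step 2: x=[3.5625 10.0000 12.4375] v=[-0.3750 2.0000 -3.6250]
Step 3: x=[3.7344 10.0000 11.2656] v=[0.3438 0.0000 -2.3438]
Step 4: x=[4.2227 8.7500 11.0273] v=[0.9766 -2.5000 -0.4766]
Step 5: x=[4.5929 6.9375 11.4697] v=[0.7403 -3.6250 0.8848]

Answer: 4.5929 6.9375 11.4697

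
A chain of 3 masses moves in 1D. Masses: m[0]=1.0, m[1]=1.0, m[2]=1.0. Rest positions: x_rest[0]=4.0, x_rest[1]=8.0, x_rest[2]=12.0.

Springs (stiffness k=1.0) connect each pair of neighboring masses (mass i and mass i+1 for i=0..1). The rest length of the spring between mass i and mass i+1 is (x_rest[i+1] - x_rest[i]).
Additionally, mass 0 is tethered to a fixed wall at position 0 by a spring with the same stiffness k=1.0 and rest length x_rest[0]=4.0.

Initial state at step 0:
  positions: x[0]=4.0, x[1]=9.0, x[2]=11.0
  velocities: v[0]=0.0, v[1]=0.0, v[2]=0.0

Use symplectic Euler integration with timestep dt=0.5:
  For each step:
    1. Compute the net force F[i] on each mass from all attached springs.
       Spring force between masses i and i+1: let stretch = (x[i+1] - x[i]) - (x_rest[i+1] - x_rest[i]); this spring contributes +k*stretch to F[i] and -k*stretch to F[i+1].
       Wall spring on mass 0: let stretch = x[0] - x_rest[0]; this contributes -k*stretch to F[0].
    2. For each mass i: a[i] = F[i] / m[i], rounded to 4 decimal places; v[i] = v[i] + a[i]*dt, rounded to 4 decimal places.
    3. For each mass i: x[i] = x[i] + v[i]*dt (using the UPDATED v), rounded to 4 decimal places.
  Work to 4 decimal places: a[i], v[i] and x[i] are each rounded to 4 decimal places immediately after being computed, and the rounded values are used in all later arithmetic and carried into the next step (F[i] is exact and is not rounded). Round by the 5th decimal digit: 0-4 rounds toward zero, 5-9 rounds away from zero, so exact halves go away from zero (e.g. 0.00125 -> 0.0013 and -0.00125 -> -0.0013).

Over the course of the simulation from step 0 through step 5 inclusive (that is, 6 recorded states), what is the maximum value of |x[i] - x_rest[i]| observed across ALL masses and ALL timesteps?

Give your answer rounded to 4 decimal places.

Step 0: x=[4.0000 9.0000 11.0000] v=[0.0000 0.0000 0.0000]
Step 1: x=[4.2500 8.2500 11.5000] v=[0.5000 -1.5000 1.0000]
Step 2: x=[4.4375 7.3125 12.1875] v=[0.3750 -1.8750 1.3750]
Step 3: x=[4.2344 6.8750 12.6563] v=[-0.4063 -0.8750 0.9375]
Step 4: x=[3.6328 7.2227 12.6798] v=[-1.2032 0.6954 0.0469]
Step 5: x=[3.0205 8.0372 12.3390] v=[-1.2247 1.6290 -0.6817]
Max displacement = 1.1250

Answer: 1.1250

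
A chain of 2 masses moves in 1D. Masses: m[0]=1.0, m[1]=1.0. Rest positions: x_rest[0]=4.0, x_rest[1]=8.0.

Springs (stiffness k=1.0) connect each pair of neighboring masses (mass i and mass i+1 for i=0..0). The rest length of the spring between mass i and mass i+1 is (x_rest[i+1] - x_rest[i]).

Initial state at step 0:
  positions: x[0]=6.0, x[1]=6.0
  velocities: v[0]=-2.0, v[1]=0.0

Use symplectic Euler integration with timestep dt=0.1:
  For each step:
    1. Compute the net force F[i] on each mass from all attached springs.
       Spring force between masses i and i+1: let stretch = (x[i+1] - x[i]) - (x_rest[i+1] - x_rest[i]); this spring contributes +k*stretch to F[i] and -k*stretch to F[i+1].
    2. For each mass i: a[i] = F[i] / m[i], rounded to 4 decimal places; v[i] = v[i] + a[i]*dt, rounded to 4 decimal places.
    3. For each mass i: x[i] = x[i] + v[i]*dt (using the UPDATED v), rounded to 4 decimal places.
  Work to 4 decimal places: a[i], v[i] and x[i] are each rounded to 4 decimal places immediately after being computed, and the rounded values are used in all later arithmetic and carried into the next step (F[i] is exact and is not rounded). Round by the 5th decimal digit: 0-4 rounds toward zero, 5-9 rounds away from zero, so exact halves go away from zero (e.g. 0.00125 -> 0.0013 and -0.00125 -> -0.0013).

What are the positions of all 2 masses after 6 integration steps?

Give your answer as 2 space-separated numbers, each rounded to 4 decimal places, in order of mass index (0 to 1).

Answer: 4.0824 6.7176

Derivation:
Step 0: x=[6.0000 6.0000] v=[-2.0000 0.0000]
Step 1: x=[5.7600 6.0400] v=[-2.4000 0.4000]
Step 2: x=[5.4828 6.1172] v=[-2.7720 0.7720]
Step 3: x=[5.1719 6.2281] v=[-3.1086 1.1086]
Step 4: x=[4.8316 6.3684] v=[-3.4030 1.4030]
Step 5: x=[4.4667 6.5333] v=[-3.6493 1.6493]
Step 6: x=[4.0824 6.7176] v=[-3.8426 1.8426]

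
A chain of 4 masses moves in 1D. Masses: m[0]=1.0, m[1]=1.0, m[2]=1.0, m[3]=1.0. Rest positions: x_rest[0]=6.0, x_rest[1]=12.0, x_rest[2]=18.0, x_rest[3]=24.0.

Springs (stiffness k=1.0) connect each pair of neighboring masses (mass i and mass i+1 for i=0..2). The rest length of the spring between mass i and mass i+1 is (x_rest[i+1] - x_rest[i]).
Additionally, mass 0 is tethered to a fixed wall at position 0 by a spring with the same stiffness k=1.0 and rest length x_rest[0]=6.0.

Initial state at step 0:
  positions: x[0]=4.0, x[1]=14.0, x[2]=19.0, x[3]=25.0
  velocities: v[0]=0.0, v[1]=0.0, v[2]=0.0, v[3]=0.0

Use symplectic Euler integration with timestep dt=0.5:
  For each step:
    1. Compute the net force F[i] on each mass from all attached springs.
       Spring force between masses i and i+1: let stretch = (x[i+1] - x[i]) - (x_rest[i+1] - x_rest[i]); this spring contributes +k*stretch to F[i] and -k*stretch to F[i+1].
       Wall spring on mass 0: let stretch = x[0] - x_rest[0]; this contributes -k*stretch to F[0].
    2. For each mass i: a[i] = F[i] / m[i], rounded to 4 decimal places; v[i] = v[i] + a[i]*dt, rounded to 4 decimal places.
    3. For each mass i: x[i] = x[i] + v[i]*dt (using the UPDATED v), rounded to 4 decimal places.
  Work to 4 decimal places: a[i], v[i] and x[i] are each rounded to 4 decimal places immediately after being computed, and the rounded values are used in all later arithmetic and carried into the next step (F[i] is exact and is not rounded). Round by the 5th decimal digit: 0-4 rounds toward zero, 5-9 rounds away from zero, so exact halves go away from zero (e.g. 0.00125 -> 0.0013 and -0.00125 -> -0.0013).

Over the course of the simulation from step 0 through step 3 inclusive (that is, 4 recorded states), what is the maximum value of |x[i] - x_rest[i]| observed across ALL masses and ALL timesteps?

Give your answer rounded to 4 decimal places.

Step 0: x=[4.0000 14.0000 19.0000 25.0000] v=[0.0000 0.0000 0.0000 0.0000]
Step 1: x=[5.5000 12.7500 19.2500 25.0000] v=[3.0000 -2.5000 0.5000 0.0000]
Step 2: x=[7.4375 11.3125 19.3125 25.0625] v=[3.8750 -2.8750 0.1250 0.1250]
Step 3: x=[8.4844 10.9063 18.8125 25.1875] v=[2.0938 -0.8125 -1.0000 0.2500]
Max displacement = 2.4844

Answer: 2.4844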